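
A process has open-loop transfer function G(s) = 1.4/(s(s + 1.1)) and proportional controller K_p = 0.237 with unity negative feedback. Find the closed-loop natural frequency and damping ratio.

With unity feedback the closed-loop characteristic equation is s² + 1.1s + 0.237·1.4 = s² + 1.1s + 0.3318 = 0.
So ω_n² = 0.3318 ⇒ ω_n = 0.576 rad/s, and ζ = 1.1/(2ω_n) = 0.955.

ω_n = 0.576 rad/s, ζ = 0.955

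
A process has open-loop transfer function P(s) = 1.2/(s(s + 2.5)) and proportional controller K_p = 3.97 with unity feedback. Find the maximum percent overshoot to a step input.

11.1%

Closed-loop characteristic equation: s² + 2.5s + 4.764 = 0, so ω_n = 2.183 rad/s and ζ = 2.5/(2·2.183) = 0.5727.
%OS = 100·exp(−πζ/√(1−ζ²)) = 100·exp(−π·0.5727/√0.672) = 11.1%.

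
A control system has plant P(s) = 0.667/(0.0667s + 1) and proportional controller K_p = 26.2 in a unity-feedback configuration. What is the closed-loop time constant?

Closed loop: T(s) = K_p·P/(1+K_p·P) = 17.48/(0.0667s + 1 + 17.48), with pole at s = −(1 + 17.48)/0.0667 = −277.
Closed-loop time constant τ = 1/277 = 0.00361 s.

τ = 0.00361 s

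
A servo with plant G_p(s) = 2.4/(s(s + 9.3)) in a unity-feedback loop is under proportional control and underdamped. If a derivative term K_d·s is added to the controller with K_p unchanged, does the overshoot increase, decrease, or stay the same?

With PD the characteristic equation becomes s² + (a + K·K_d)s + K·K_p = 0; the damping term grows, ζ rises, overshoot falls.

decrease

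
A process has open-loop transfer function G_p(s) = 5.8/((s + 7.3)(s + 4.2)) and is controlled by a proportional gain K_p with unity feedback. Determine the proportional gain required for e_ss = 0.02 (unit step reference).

For a type-0 loop with proportional control, e_ss = 1/(1 + K_p·G_p(0)).
G_p(0) = 0.1892. Require 1/(1 + K_p·0.1892) = 0.02, so 1 + 0.1892·K_p = 50.
K_p = (50 − 1)/0.1892 = 259.

K_p = 259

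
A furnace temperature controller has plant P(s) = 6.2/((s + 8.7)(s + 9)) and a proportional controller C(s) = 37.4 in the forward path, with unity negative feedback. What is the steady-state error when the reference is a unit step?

The loop is type 0. Static position error constant K_pos = C(0)·P(0) = 37.4·0.07918 = 2.961.
Steady-state error to a unit step: e_ss = 1/(1+K_pos) = 1/3.961 = 0.252.

0.252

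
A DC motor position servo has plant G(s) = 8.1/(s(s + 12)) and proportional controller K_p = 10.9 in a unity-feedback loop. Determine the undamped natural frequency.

1 + K_p·G(s) = 0 gives s² + 12s + 88.29 = 0.
Matching s² + 2ζω_n s + ω_n²: ω_n = √88.29 = 9.396 rad/s and 2ζω_n = 12, so ζ = 12/(2·9.396) = 0.639.

ω_n = 9.4 rad/s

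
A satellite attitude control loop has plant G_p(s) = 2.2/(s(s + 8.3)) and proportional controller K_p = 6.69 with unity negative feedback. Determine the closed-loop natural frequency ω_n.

1 + K_p·G_p(s) = 0 gives s² + 8.3s + 14.72 = 0.
So ω_n² = 14.72 ⇒ ω_n = 3.836 rad/s, and ζ = 8.3/(2ω_n) = 1.08.

ω_n = 3.84 rad/s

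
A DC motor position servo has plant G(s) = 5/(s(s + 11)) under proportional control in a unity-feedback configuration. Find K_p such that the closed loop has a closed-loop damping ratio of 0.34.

K_p = 52.3

Closed-loop characteristic equation: s² + 11s + K_p·5 = 0.
So ω_n = √(5K_p) and 2ζω_n = 11, giving ζ = 11/(2√(5K_p)).
Setting ζ = 0.34: √(5K_p) = 11/(2·0.34) = 16.18, so K_p = 261.7/5 = 52.3.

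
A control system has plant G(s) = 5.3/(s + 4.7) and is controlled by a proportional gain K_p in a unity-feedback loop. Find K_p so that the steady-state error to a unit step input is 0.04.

K_p = 21.3

Steady-state error for a unit step on this type-0 loop is 1/(1 + K_p·G(0)).
G(0) = 1.128. Require 1/(1 + K_p·1.128) = 0.04, so 1 + 1.128·K_p = 25.
K_p = (25 − 1)/1.128 = 21.3.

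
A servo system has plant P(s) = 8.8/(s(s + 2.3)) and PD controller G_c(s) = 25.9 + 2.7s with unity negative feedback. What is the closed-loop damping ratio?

Forward path: (25.9 + 2.7s)·8.8/(s(s+2.3)). The closed-loop characteristic equation is s² + (2.3 + 8.8·2.7)s + 8.8·25.9 = 0.
That is s² + 26.06s + 227.9 = 0, so ω_n = 15.1 rad/s and ζ = 26.06/(2·15.1) = 0.8631.

ζ = 0.863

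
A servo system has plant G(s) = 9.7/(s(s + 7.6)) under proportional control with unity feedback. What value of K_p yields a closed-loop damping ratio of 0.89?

K_p = 1.88

Closed-loop characteristic equation: s² + 7.6s + K_p·9.7 = 0.
So ω_n = √(9.7K_p) and 2ζω_n = 7.6, giving ζ = 7.6/(2√(9.7K_p)).
Setting ζ = 0.89: √(9.7K_p) = 7.6/(2·0.89) = 4.27, so K_p = 18.23/9.7 = 1.88.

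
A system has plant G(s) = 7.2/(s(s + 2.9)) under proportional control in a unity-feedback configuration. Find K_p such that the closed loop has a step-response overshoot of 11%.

From %OS = 100·exp(−πζ/√(1−ζ²)) = 11%, ζ = −ln(0.11)/√(π²+ln²(0.11)) = 0.5749.
Characteristic equation s² + 2.9s + 7.2K_p = 0 gives ζ = 2.9/(2√(7.2K_p)).
Setting ζ = 0.5749: √(7.2K_p) = 2.9/(2·0.5749) = 2.522, so K_p = 6.362/7.2 = 0.884.

K_p = 0.884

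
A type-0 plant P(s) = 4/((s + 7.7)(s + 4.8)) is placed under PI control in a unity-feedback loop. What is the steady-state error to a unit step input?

The PI controller's integrator makes the forward path type 1, so e_ss to a step is zero.

0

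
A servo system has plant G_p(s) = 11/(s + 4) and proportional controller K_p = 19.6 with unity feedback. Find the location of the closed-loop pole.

Closed-loop transfer function: T(s) = K_p·G_p(s)/(1 + K_p·G_p(s)) = 215.6/(s + 4 + 215.6) = 215.6/(s + 219.6).
The closed-loop pole is at s = −219.6.

s = -219.6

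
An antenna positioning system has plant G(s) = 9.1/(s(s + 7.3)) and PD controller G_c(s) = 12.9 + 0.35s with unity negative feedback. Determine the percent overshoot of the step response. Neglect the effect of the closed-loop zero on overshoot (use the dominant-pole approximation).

Forward path: (12.9 + 0.35s)·9.1/(s(s+7.3)). The closed-loop characteristic equation is s² + (7.3 + 9.1·0.35)s + 9.1·12.9 = 0.
That is s² + 10.48s + 117.4 = 0, so ω_n = 10.83 rad/s and ζ = 10.48/(2·10.83) = 0.4839.
%OS = 100·exp(−πζ/√(1−ζ²)) = 17.6%.

17.6%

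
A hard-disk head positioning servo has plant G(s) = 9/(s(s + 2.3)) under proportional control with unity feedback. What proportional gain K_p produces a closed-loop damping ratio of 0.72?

K_p = 0.283

Closed-loop characteristic equation: s² + 2.3s + K_p·9 = 0.
So ω_n = √(9K_p) and 2ζω_n = 2.3, giving ζ = 2.3/(2√(9K_p)).
Setting ζ = 0.72: √(9K_p) = 2.3/(2·0.72) = 1.597, so K_p = 2.551/9 = 0.283.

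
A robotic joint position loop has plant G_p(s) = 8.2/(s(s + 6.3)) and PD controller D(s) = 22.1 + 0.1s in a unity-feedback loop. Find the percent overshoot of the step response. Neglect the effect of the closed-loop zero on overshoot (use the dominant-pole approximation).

Forward path: (22.1 + 0.1s)·8.2/(s(s+6.3)). The closed-loop characteristic equation is s² + (6.3 + 8.2·0.1)s + 8.2·22.1 = 0.
That is s² + 7.12s + 181.2 = 0, so ω_n = 13.46 rad/s and ζ = 7.12/(2·13.46) = 0.2645.
%OS = 100·exp(−πζ/√(1−ζ²)) = 42.3%.

42.3%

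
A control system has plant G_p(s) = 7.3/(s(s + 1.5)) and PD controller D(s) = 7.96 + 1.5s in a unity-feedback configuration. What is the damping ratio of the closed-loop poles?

Forward path: (7.96 + 1.5s)·7.3/(s(s+1.5)). The closed-loop characteristic equation is s² + (1.5 + 7.3·1.5)s + 7.3·7.96 = 0.
That is s² + 12.45s + 58.11 = 0, so ω_n = 7.623 rad/s and ζ = 12.45/(2·7.623) = 0.8166.

ζ = 0.817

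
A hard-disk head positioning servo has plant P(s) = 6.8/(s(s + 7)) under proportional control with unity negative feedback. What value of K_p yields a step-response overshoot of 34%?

K_p = 17.1

From %OS = 100·exp(−πζ/√(1−ζ²)) = 34%, ζ = −ln(0.34)/√(π²+ln²(0.34)) = 0.3248.
Characteristic equation s² + 7s + 6.8K_p = 0 gives ζ = 7/(2√(6.8K_p)).
Setting ζ = 0.3248: √(6.8K_p) = 7/(2·0.3248) = 10.78, so K_p = 116.1/6.8 = 17.1.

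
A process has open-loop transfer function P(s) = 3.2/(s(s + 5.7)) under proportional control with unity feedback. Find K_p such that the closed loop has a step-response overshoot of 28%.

From %OS = 100·exp(−πζ/√(1−ζ²)) = 28%, ζ = −ln(0.28)/√(π²+ln²(0.28)) = 0.3755.
Characteristic equation s² + 5.7s + 3.2K_p = 0 gives ζ = 5.7/(2√(3.2K_p)).
Setting ζ = 0.3755: √(3.2K_p) = 5.7/(2·0.3755) = 7.589, so K_p = 57.59/3.2 = 18.

K_p = 18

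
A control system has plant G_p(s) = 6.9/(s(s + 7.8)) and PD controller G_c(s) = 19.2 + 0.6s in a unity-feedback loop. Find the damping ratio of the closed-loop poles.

ζ = 0.519

Forward path: (19.2 + 0.6s)·6.9/(s(s+7.8)). The closed-loop characteristic equation is s² + (7.8 + 6.9·0.6)s + 6.9·19.2 = 0.
That is s² + 11.94s + 132.5 = 0, so ω_n = 11.51 rad/s and ζ = 11.94/(2·11.51) = 0.5187.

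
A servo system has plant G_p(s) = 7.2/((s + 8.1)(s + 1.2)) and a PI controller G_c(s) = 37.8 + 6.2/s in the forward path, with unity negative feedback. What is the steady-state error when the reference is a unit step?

0

The open loop G_c(s)G_p(s) has a pole at the origin (type 1), so the static position error constant is infinite and e_ss = 1/(1+∞) = 0.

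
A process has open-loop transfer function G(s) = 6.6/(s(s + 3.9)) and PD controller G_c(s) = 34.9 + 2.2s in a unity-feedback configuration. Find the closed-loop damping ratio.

Forward path: (34.9 + 2.2s)·6.6/(s(s+3.9)). The closed-loop characteristic equation is s² + (3.9 + 6.6·2.2)s + 6.6·34.9 = 0.
That is s² + 18.42s + 230.3 = 0, so ω_n = 15.18 rad/s and ζ = 18.42/(2·15.18) = 0.6068.

ζ = 0.607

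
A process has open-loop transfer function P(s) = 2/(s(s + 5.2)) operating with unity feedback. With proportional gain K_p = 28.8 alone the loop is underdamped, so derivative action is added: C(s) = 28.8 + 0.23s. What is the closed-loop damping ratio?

Forward path: (28.8 + 0.23s)·2/(s(s+5.2)). The closed-loop characteristic equation is s² + (5.2 + 2·0.23)s + 2·28.8 = 0.
That is s² + 5.66s + 57.6 = 0, so ω_n = 7.589 rad/s and ζ = 5.66/(2·7.589) = 0.3729.

ζ = 0.373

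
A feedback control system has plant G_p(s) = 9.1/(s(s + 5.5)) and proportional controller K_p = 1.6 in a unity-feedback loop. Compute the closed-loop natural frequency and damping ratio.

ω_n = 3.82 rad/s, ζ = 0.721

1 + K_p·G_p(s) = 0 gives s² + 5.5s + 14.56 = 0.
So ω_n² = 14.56 ⇒ ω_n = 3.816 rad/s, and ζ = 5.5/(2ω_n) = 0.721.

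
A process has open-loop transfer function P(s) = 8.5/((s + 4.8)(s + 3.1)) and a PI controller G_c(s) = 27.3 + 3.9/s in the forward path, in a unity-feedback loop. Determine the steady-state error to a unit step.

0

The open loop G_c(s)P(s) has a pole at the origin (type 1), so the static position error constant is infinite and e_ss = 1/(1+∞) = 0.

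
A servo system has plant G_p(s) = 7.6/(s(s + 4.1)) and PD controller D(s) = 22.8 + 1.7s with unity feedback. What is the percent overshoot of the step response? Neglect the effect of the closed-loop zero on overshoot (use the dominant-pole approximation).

Forward path: (22.8 + 1.7s)·7.6/(s(s+4.1)). The closed-loop characteristic equation is s² + (4.1 + 7.6·1.7)s + 7.6·22.8 = 0.
That is s² + 17.02s + 173.3 = 0, so ω_n = 13.16 rad/s and ζ = 17.02/(2·13.16) = 0.6465.
%OS = 100·exp(−πζ/√(1−ζ²)) = 6.98%.

6.98%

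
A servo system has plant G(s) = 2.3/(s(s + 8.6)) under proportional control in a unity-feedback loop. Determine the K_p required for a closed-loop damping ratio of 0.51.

Closed-loop characteristic equation: s² + 8.6s + K_p·2.3 = 0.
So ω_n = √(2.3K_p) and 2ζω_n = 8.6, giving ζ = 8.6/(2√(2.3K_p)).
Setting ζ = 0.51: √(2.3K_p) = 8.6/(2·0.51) = 8.431, so K_p = 71.09/2.3 = 30.9.

K_p = 30.9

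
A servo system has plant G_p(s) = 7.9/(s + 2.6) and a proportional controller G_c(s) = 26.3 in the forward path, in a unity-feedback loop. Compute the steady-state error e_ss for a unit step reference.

The loop is type 0. Static position error constant K_pos = G_c(0)·G_p(0) = 26.3·3.038 = 79.91.
Steady-state error to a unit step: e_ss = 1/(1+K_pos) = 1/80.91 = 0.0124.

0.0124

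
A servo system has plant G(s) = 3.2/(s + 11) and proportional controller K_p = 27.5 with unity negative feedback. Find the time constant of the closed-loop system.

Closed-loop transfer function: T(s) = K_p·G(s)/(1 + K_p·G(s)) = 88/(s + 11 + 88) = 88/(s + 99).
Time constant τ = 1/99 = 0.0101 s.

τ = 0.0101 s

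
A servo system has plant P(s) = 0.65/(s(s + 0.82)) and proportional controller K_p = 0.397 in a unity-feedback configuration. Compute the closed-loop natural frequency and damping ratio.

With unity feedback the closed-loop characteristic equation is s² + 0.82s + 0.397·0.65 = s² + 0.82s + 0.2581 = 0.
So ω_n² = 0.2581 ⇒ ω_n = 0.508 rad/s, and ζ = 0.82/(2ω_n) = 0.807.

ω_n = 0.508 rad/s, ζ = 0.807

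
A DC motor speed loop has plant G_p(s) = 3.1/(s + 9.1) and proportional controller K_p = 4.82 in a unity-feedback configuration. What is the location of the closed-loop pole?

s = -24.04

Closed-loop transfer function: T(s) = K_p·G_p(s)/(1 + K_p·G_p(s)) = 14.94/(s + 9.1 + 14.94) = 14.94/(s + 24.04).
The closed-loop pole is at s = −24.04.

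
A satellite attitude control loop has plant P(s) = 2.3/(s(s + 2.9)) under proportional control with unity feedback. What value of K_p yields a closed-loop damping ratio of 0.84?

Closed-loop characteristic equation: s² + 2.9s + K_p·2.3 = 0.
So ω_n = √(2.3K_p) and 2ζω_n = 2.9, giving ζ = 2.9/(2√(2.3K_p)).
Setting ζ = 0.84: √(2.3K_p) = 2.9/(2·0.84) = 1.726, so K_p = 2.98/2.3 = 1.3.

K_p = 1.3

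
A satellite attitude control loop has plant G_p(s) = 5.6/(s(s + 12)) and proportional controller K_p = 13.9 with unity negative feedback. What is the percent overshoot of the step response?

Closed-loop characteristic equation: s² + 12s + 77.84 = 0, so ω_n = 8.823 rad/s and ζ = 12/(2·8.823) = 0.6801.
%OS = 100·exp(−πζ/√(1−ζ²)) = 100·exp(−π·0.6801/√0.5375) = 5.43%.

5.43%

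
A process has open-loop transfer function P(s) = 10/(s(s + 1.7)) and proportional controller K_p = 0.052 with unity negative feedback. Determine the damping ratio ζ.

ζ = 1.18

1 + K_p·P(s) = 0 gives s² + 1.7s + 0.52 = 0.
So ω_n² = 0.52 ⇒ ω_n = 0.7211 rad/s, and ζ = 1.7/(2ω_n) = 1.18.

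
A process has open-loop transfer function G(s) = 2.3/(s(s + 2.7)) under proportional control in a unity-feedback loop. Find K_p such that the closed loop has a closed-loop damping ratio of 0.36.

K_p = 6.11

Closed-loop characteristic equation: s² + 2.7s + K_p·2.3 = 0.
So ω_n = √(2.3K_p) and 2ζω_n = 2.7, giving ζ = 2.7/(2√(2.3K_p)).
Setting ζ = 0.36: √(2.3K_p) = 2.7/(2·0.36) = 3.75, so K_p = 14.06/2.3 = 6.11.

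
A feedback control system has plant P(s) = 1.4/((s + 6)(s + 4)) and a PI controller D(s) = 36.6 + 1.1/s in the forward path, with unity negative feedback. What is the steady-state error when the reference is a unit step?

The open loop D(s)P(s) has a pole at the origin (type 1), so the static position error constant is infinite and e_ss = 1/(1+∞) = 0.

0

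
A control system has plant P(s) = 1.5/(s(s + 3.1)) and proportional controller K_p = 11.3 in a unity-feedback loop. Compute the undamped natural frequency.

ω_n = 4.12 rad/s

The closed-loop denominator is s(s+3.1) + 11.3·1.5 = s² + 3.1s + 16.95.
Matching s² + 2ζω_n s + ω_n²: ω_n = √16.95 = 4.117 rad/s and 2ζω_n = 3.1, so ζ = 3.1/(2·4.117) = 0.376.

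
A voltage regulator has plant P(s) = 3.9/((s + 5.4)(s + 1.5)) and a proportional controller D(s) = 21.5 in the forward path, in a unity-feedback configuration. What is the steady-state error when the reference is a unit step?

The loop is type 0. Static position error constant K_pos = D(0)·P(0) = 21.5·0.4815 = 10.35.
Steady-state error to a unit step: e_ss = 1/(1+K_pos) = 1/11.35 = 0.0881.

0.0881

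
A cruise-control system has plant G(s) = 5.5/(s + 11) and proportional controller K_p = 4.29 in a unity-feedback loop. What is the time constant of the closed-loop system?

τ = 0.0289 s

Closed-loop transfer function: T(s) = K_p·G(s)/(1 + K_p·G(s)) = 23.59/(s + 11 + 23.59) = 23.59/(s + 34.59).
Time constant τ = 1/34.59 = 0.0289 s.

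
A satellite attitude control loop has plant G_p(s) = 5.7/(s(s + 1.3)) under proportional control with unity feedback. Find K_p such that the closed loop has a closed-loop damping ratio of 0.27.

K_p = 1.02

Closed-loop characteristic equation: s² + 1.3s + K_p·5.7 = 0.
So ω_n = √(5.7K_p) and 2ζω_n = 1.3, giving ζ = 1.3/(2√(5.7K_p)).
Setting ζ = 0.27: √(5.7K_p) = 1.3/(2·0.27) = 2.407, so K_p = 5.796/5.7 = 1.02.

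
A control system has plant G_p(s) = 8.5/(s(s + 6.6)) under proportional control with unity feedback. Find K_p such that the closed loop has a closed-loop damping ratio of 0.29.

Closed-loop characteristic equation: s² + 6.6s + K_p·8.5 = 0.
So ω_n = √(8.5K_p) and 2ζω_n = 6.6, giving ζ = 6.6/(2√(8.5K_p)).
Setting ζ = 0.29: √(8.5K_p) = 6.6/(2·0.29) = 11.38, so K_p = 129.5/8.5 = 15.2.

K_p = 15.2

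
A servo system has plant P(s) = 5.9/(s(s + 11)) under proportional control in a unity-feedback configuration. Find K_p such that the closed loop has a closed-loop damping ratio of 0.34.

Closed-loop characteristic equation: s² + 11s + K_p·5.9 = 0.
So ω_n = √(5.9K_p) and 2ζω_n = 11, giving ζ = 11/(2√(5.9K_p)).
Setting ζ = 0.34: √(5.9K_p) = 11/(2·0.34) = 16.18, so K_p = 261.7/5.9 = 44.4.

K_p = 44.4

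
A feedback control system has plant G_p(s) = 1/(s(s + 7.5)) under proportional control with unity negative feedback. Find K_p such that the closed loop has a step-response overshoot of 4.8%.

From %OS = 100·exp(−πζ/√(1−ζ²)) = 4.8%, ζ = −ln(0.048)/√(π²+ln²(0.048)) = 0.695.
Characteristic equation s² + 7.5s + 1K_p = 0 gives ζ = 7.5/(2√(1K_p)).
Setting ζ = 0.695: √(1K_p) = 7.5/(2·0.695) = 5.396, so K_p = 29.11/1 = 29.1.

K_p = 29.1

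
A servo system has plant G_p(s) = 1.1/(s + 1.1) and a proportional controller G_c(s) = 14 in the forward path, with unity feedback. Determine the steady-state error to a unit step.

The loop is type 0. Static position error constant K_pos = G_c(0)·G_p(0) = 14·1 = 14.
Steady-state error to a unit step: e_ss = 1/(1+K_pos) = 1/15 = 0.0667.

0.0667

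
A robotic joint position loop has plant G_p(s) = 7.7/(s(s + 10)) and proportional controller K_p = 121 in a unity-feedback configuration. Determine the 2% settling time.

Closed-loop characteristic equation: s² + 10s + 931.7 = 0, so ω_n = 30.52 rad/s and ζ = 10/(2·30.52) = 0.1638.
2% settling time T_s ≈ 4/(ζω_n) = 4/5 = 0.8 s.

T_s ≈ 0.8 s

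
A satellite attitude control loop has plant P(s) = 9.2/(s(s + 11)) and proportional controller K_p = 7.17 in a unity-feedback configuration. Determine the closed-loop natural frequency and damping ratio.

ω_n = 8.12 rad/s, ζ = 0.677

With unity feedback the closed-loop characteristic equation is s² + 11s + 7.17·9.2 = s² + 11s + 65.96 = 0.
Matching s² + 2ζω_n s + ω_n²: ω_n = √65.96 = 8.122 rad/s and 2ζω_n = 11, so ζ = 11/(2·8.122) = 0.677.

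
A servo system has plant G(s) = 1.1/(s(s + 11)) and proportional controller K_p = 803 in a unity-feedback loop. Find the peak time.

The closed-loop denominator s² + 11s + 883.3 gives ω_n = √883.3 = 29.72 and ζ = 11/(2ω_n) = 0.1851.
Damped frequency ω_d = ω_n√(1−ζ²) = 29.21 rad/s, so peak time T_p = π/ω_d = 0.108 s.

T_p = 0.108 s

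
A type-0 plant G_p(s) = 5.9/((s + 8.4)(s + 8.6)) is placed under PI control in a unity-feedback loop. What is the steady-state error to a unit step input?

0

The PI controller's integrator makes the forward path type 1, so e_ss to a step is zero.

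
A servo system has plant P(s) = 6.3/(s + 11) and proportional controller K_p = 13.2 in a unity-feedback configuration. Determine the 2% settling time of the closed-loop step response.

Closed-loop transfer function: T(s) = K_p·P(s)/(1 + K_p·P(s)) = 83.16/(s + 11 + 83.16) = 83.16/(s + 94.16).
Time constant τ = 1/94.16 = 0.01062 s, so the 2% settling time is about 4τ = 0.0425 s.

T_s ≈ 0.0425 s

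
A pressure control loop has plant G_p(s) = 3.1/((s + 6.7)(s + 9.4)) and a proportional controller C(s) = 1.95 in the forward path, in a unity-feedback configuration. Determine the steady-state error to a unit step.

0.912

The loop is type 0. Static position error constant K_pos = C(0)·G_p(0) = 1.95·0.04922 = 0.09598.
Steady-state error to a unit step: e_ss = 1/(1+K_pos) = 1/1.096 = 0.912.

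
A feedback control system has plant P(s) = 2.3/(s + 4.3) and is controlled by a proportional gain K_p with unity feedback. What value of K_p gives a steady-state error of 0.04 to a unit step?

K_p = 44.9

Steady-state error for a unit step on this type-0 loop is 1/(1 + K_p·P(0)).
P(0) = 0.5349. Require 1/(1 + K_p·0.5349) = 0.04, so 1 + 0.5349·K_p = 25.
K_p = (25 − 1)/0.5349 = 44.9.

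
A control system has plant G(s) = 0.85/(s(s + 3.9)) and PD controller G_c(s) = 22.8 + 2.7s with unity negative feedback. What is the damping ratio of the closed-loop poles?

Forward path: (22.8 + 2.7s)·0.85/(s(s+3.9)). The closed-loop characteristic equation is s² + (3.9 + 0.85·2.7)s + 0.85·22.8 = 0.
That is s² + 6.195s + 19.38 = 0, so ω_n = 4.402 rad/s and ζ = 6.195/(2·4.402) = 0.7036.

ζ = 0.704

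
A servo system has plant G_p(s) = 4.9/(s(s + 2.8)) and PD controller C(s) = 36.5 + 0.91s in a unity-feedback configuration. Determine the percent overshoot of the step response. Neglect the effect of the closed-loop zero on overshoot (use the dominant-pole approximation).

Forward path: (36.5 + 0.91s)·4.9/(s(s+2.8)). The closed-loop characteristic equation is s² + (2.8 + 4.9·0.91)s + 4.9·36.5 = 0.
That is s² + 7.259s + 178.9 = 0, so ω_n = 13.37 rad/s and ζ = 7.259/(2·13.37) = 0.2714.
%OS = 100·exp(−πζ/√(1−ζ²)) = 41.2%.

41.2%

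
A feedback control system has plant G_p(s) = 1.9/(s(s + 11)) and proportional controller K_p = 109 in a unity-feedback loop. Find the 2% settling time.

T_s ≈ 0.727 s

Closed-loop characteristic equation: s² + 11s + 207.1 = 0, so ω_n = 14.39 rad/s and ζ = 11/(2·14.39) = 0.3822.
2% settling time T_s ≈ 4/(ζω_n) = 4/5.5 = 0.727 s.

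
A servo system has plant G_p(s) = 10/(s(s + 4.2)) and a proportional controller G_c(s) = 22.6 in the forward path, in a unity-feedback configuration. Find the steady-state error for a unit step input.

The open loop G_c(s)G_p(s) has a pole at the origin (type 1), so the static position error constant is infinite and e_ss = 1/(1+∞) = 0.

0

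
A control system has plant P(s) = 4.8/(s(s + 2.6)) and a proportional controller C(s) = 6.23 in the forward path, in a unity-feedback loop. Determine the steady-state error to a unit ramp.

0.0869

The loop has one pole at the origin (type 1). Velocity error constant K_v = lim_{s→0} s·C(s)P(s) = 6.23·4.8/2.6 = 11.5.
Steady-state error to a unit ramp: e_ss = 1/K_v = 0.0869.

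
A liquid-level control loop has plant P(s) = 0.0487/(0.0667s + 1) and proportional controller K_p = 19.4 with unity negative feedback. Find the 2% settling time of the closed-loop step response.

T_s ≈ 0.137 s

Closed loop: T(s) = K_p·P/(1+K_p·P) = 0.9448/(0.0667s + 1 + 0.9448), with pole at s = −(1 + 0.9448)/0.0667 = −29.16.
τ = 1/29.16 = 0.0343 s, so 2% settling time ≈ 4τ = 0.137 s.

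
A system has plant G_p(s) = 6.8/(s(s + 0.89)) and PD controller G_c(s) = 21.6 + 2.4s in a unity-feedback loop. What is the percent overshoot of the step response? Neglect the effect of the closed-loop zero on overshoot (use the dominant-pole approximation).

Forward path: (21.6 + 2.4s)·6.8/(s(s+0.89)). The closed-loop characteristic equation is s² + (0.89 + 6.8·2.4)s + 6.8·21.6 = 0.
That is s² + 17.21s + 146.9 = 0, so ω_n = 12.12 rad/s and ζ = 17.21/(2·12.12) = 0.71.
%OS = 100·exp(−πζ/√(1−ζ²)) = 4.21%.

4.21%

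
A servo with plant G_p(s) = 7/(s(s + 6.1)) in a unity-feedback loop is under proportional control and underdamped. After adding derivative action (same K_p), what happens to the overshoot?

The derivative term adds K·K_d to the s-coefficient of the characteristic equation, raising 2ζω_n while ω_n is unchanged; ζ increases, so overshoot decreases.

decrease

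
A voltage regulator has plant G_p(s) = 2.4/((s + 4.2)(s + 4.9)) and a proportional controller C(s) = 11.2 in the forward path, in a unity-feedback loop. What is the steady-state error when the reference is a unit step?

0.434

The loop is type 0. Static position error constant K_pos = C(0)·G_p(0) = 11.2·0.1166 = 1.306.
Steady-state error to a unit step: e_ss = 1/(1+K_pos) = 1/2.306 = 0.434.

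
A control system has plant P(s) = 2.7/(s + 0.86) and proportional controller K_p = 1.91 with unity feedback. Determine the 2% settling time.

T_s ≈ 0.665 s

Closed-loop transfer function: T(s) = K_p·P(s)/(1 + K_p·P(s)) = 5.157/(s + 0.86 + 5.157) = 5.157/(s + 6.017).
Time constant τ = 1/6.017 = 0.1662 s, so the 2% settling time is about 4τ = 0.665 s.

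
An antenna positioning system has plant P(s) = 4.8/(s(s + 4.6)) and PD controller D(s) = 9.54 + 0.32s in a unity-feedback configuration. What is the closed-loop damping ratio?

ζ = 0.453

Forward path: (9.54 + 0.32s)·4.8/(s(s+4.6)). The closed-loop characteristic equation is s² + (4.6 + 4.8·0.32)s + 4.8·9.54 = 0.
That is s² + 6.136s + 45.79 = 0, so ω_n = 6.767 rad/s and ζ = 6.136/(2·6.767) = 0.4534.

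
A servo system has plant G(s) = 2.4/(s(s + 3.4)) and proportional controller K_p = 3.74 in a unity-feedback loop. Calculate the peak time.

Closed-loop characteristic equation: s² + 3.4s + 8.976 = 0, so ω_n = 2.996 rad/s and ζ = 3.4/(2·2.996) = 0.5674.
Damped frequency ω_d = ω_n√(1−ζ²) = 2.467 rad/s, so peak time T_p = π/ω_d = 1.27 s.

T_p = 1.27 s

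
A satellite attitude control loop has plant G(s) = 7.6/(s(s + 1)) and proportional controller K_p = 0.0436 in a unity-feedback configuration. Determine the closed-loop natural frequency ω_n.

With unity feedback the closed-loop characteristic equation is s² + 1s + 0.0436·7.6 = s² + 1s + 0.3314 = 0.
So ω_n² = 0.3314 ⇒ ω_n = 0.5756 rad/s, and ζ = 1/(2ω_n) = 0.869.

ω_n = 0.576 rad/s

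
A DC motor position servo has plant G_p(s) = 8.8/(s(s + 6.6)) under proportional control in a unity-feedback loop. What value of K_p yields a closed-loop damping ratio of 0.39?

K_p = 8.14

Closed-loop characteristic equation: s² + 6.6s + K_p·8.8 = 0.
So ω_n = √(8.8K_p) and 2ζω_n = 6.6, giving ζ = 6.6/(2√(8.8K_p)).
Setting ζ = 0.39: √(8.8K_p) = 6.6/(2·0.39) = 8.462, so K_p = 71.6/8.8 = 8.14.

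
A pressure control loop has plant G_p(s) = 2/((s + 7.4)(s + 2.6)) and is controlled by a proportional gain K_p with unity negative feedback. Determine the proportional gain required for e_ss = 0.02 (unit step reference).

K_p = 471

Steady-state error for a unit step on this type-0 loop is 1/(1 + K_p·G_p(0)).
G_p(0) = 0.104. Require 1/(1 + K_p·0.104) = 0.02, so 1 + 0.104·K_p = 50.
K_p = (50 − 1)/0.104 = 471.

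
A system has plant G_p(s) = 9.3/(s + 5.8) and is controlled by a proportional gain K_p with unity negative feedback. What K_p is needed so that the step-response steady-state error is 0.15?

Steady-state error for a unit step on this type-0 loop is 1/(1 + K_p·G_p(0)).
G_p(0) = 1.603. Require 1/(1 + K_p·1.603) = 0.15, so 1 + 1.603·K_p = 6.667.
K_p = (6.667 − 1)/1.603 = 3.53.

K_p = 3.53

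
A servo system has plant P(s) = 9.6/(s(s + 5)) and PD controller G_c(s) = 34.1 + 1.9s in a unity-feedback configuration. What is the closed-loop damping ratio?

ζ = 0.642

Forward path: (34.1 + 1.9s)·9.6/(s(s+5)). The closed-loop characteristic equation is s² + (5 + 9.6·1.9)s + 9.6·34.1 = 0.
That is s² + 23.24s + 327.4 = 0, so ω_n = 18.09 rad/s and ζ = 23.24/(2·18.09) = 0.6422.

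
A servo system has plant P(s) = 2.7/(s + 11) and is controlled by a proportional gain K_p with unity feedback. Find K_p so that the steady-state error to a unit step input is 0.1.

K_p = 36.7

For a type-0 loop with proportional control, e_ss = 1/(1 + K_p·P(0)).
P(0) = 0.2455. Require 1/(1 + K_p·0.2455) = 0.1, so 1 + 0.2455·K_p = 10.
K_p = (10 − 1)/0.2455 = 36.7.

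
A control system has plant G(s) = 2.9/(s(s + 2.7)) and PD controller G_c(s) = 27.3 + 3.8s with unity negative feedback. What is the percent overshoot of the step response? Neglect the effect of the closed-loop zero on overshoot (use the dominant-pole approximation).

2.23%

Forward path: (27.3 + 3.8s)·2.9/(s(s+2.7)). The closed-loop characteristic equation is s² + (2.7 + 2.9·3.8)s + 2.9·27.3 = 0.
That is s² + 13.72s + 79.17 = 0, so ω_n = 8.898 rad/s and ζ = 13.72/(2·8.898) = 0.771.
%OS = 100·exp(−πζ/√(1−ζ²)) = 2.23%.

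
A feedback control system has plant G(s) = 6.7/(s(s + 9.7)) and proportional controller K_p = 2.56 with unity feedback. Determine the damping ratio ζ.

ζ = 1.17

With unity feedback the closed-loop characteristic equation is s² + 9.7s + 2.56·6.7 = s² + 9.7s + 17.15 = 0.
Matching s² + 2ζω_n s + ω_n²: ω_n = √17.15 = 4.141 rad/s and 2ζω_n = 9.7, so ζ = 9.7/(2·4.141) = 1.17.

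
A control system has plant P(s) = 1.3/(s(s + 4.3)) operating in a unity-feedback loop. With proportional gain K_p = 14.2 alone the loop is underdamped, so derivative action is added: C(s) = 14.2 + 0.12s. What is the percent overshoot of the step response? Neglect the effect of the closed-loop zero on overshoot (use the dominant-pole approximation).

Forward path: (14.2 + 0.12s)·1.3/(s(s+4.3)). The closed-loop characteristic equation is s² + (4.3 + 1.3·0.12)s + 1.3·14.2 = 0.
That is s² + 4.456s + 18.46 = 0, so ω_n = 4.297 rad/s and ζ = 4.456/(2·4.297) = 0.5186.
%OS = 100·exp(−πζ/√(1−ζ²)) = 14.9%.

14.9%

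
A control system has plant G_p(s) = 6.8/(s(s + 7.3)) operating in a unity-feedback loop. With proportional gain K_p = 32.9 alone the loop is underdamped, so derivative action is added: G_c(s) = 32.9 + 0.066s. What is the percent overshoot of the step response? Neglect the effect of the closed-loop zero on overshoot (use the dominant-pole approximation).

Forward path: (32.9 + 0.066s)·6.8/(s(s+7.3)). The closed-loop characteristic equation is s² + (7.3 + 6.8·0.066)s + 6.8·32.9 = 0.
That is s² + 7.749s + 223.7 = 0, so ω_n = 14.96 rad/s and ζ = 7.749/(2·14.96) = 0.259.
%OS = 100·exp(−πζ/√(1−ζ²)) = 43.1%.

43.1%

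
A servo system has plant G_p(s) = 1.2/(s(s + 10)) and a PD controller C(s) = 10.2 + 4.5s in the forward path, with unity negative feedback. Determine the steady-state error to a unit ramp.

The loop has one pole at the origin (type 1). Velocity error constant K_v = lim_{s→0} s·C(s)G_p(s) = 10.2·1.2/10 = 1.224.
Steady-state error to a unit ramp: e_ss = 1/K_v = 0.817.

0.817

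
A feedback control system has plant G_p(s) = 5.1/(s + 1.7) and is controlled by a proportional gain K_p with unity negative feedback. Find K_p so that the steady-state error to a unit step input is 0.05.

K_p = 6.33

The loop is type 0, so e_ss(step) = 1/(1 + K_pos) with K_pos = K_p·G_p(0).
G_p(0) = 3. Require 1/(1 + K_p·3) = 0.05, so 1 + 3·K_p = 20.
K_p = (20 − 1)/3 = 6.33.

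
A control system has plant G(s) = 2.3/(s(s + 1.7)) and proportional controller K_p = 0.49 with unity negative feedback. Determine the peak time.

The closed-loop denominator s² + 1.7s + 1.127 gives ω_n = √1.127 = 1.062 and ζ = 1.7/(2ω_n) = 0.8007.
Damped frequency ω_d = ω_n√(1−ζ²) = 0.636 rad/s, so peak time T_p = π/ω_d = 4.94 s.

T_p = 4.94 s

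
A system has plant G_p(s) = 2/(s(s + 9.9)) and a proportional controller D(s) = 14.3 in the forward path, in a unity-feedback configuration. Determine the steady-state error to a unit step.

The open loop D(s)G_p(s) has a pole at the origin (type 1), so the static position error constant is infinite and e_ss = 1/(1+∞) = 0.

0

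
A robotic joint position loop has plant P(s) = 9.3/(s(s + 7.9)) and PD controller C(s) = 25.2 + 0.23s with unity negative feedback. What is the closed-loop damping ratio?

ζ = 0.328

Forward path: (25.2 + 0.23s)·9.3/(s(s+7.9)). The closed-loop characteristic equation is s² + (7.9 + 9.3·0.23)s + 9.3·25.2 = 0.
That is s² + 10.04s + 234.4 = 0, so ω_n = 15.31 rad/s and ζ = 10.04/(2·15.31) = 0.3279.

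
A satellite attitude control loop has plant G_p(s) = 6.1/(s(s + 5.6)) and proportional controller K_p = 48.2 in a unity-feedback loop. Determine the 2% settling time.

T_s ≈ 1.43 s

Closed-loop characteristic equation: s² + 5.6s + 294 = 0, so ω_n = 17.15 rad/s and ζ = 5.6/(2·17.15) = 0.1633.
2% settling time T_s ≈ 4/(ζω_n) = 4/2.8 = 1.43 s.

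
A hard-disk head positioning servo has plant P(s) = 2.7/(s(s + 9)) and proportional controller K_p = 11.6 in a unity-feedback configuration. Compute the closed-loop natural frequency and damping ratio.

ω_n = 5.6 rad/s, ζ = 0.804

With unity feedback the closed-loop characteristic equation is s² + 9s + 11.6·2.7 = s² + 9s + 31.32 = 0.
So ω_n² = 31.32 ⇒ ω_n = 5.596 rad/s, and ζ = 9/(2ω_n) = 0.804.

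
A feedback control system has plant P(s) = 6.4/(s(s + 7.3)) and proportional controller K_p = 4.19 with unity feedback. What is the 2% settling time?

T_s ≈ 1.1 s

The closed-loop denominator s² + 7.3s + 26.82 gives ω_n = √26.82 = 5.178 and ζ = 7.3/(2ω_n) = 0.7048.
2% settling time T_s ≈ 4/(ζω_n) = 4/3.65 = 1.1 s.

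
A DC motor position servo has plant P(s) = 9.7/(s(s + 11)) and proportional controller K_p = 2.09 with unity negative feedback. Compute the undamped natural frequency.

ω_n = 4.5 rad/s

The closed-loop denominator is s(s+11) + 2.09·9.7 = s² + 11s + 20.27.
Matching s² + 2ζω_n s + ω_n²: ω_n = √20.27 = 4.503 rad/s and 2ζω_n = 11, so ζ = 11/(2·4.503) = 1.22.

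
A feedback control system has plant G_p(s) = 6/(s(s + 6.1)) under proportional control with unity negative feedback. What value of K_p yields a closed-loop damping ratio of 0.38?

K_p = 10.7

Closed-loop characteristic equation: s² + 6.1s + K_p·6 = 0.
So ω_n = √(6K_p) and 2ζω_n = 6.1, giving ζ = 6.1/(2√(6K_p)).
Setting ζ = 0.38: √(6K_p) = 6.1/(2·0.38) = 8.026, so K_p = 64.42/6 = 10.7.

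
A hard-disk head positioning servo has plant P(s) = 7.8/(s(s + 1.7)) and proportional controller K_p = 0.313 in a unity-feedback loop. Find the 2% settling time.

Closed-loop characteristic equation: s² + 1.7s + 2.441 = 0, so ω_n = 1.562 rad/s and ζ = 1.7/(2·1.562) = 0.544.
2% settling time T_s ≈ 4/(ζω_n) = 4/0.85 = 4.71 s.

T_s ≈ 4.71 s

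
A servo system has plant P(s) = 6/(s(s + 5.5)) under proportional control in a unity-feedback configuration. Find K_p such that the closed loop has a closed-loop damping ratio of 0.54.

Closed-loop characteristic equation: s² + 5.5s + K_p·6 = 0.
So ω_n = √(6K_p) and 2ζω_n = 5.5, giving ζ = 5.5/(2√(6K_p)).
Setting ζ = 0.54: √(6K_p) = 5.5/(2·0.54) = 5.093, so K_p = 25.93/6 = 4.32.

K_p = 4.32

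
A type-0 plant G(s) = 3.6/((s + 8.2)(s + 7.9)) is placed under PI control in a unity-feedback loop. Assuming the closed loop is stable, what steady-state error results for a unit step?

0

The PI controller's integrator makes the forward path type 1, so e_ss to a step is zero.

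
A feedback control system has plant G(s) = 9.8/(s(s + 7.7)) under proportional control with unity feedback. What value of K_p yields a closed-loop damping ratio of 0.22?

Closed-loop characteristic equation: s² + 7.7s + K_p·9.8 = 0.
So ω_n = √(9.8K_p) and 2ζω_n = 7.7, giving ζ = 7.7/(2√(9.8K_p)).
Setting ζ = 0.22: √(9.8K_p) = 7.7/(2·0.22) = 17.5, so K_p = 306.2/9.8 = 31.3.

K_p = 31.3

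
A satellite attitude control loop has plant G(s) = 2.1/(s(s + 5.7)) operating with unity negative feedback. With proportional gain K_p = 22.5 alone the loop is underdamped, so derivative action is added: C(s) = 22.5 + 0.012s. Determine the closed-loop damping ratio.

ζ = 0.416

Forward path: (22.5 + 0.012s)·2.1/(s(s+5.7)). The closed-loop characteristic equation is s² + (5.7 + 2.1·0.012)s + 2.1·22.5 = 0.
That is s² + 5.725s + 47.25 = 0, so ω_n = 6.874 rad/s and ζ = 5.725/(2·6.874) = 0.4164.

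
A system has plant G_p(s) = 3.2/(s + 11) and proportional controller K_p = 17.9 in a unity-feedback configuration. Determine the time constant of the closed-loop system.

τ = 0.0146 s

Closed-loop transfer function: T(s) = K_p·G_p(s)/(1 + K_p·G_p(s)) = 57.28/(s + 11 + 57.28) = 57.28/(s + 68.28).
Time constant τ = 1/68.28 = 0.0146 s.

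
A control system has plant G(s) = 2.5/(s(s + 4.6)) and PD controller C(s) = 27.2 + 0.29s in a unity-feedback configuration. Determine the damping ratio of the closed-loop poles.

ζ = 0.323

Forward path: (27.2 + 0.29s)·2.5/(s(s+4.6)). The closed-loop characteristic equation is s² + (4.6 + 2.5·0.29)s + 2.5·27.2 = 0.
That is s² + 5.325s + 68 = 0, so ω_n = 8.246 rad/s and ζ = 5.325/(2·8.246) = 0.3229.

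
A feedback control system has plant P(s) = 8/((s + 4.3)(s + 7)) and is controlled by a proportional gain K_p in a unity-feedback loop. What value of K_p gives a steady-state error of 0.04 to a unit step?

Steady-state error for a unit step on this type-0 loop is 1/(1 + K_p·P(0)).
P(0) = 0.2658. Require 1/(1 + K_p·0.2658) = 0.04, so 1 + 0.2658·K_p = 25.
K_p = (25 − 1)/0.2658 = 90.3.

K_p = 90.3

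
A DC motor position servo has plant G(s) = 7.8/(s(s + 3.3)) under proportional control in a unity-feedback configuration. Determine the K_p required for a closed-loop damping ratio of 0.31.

K_p = 3.63

Closed-loop characteristic equation: s² + 3.3s + K_p·7.8 = 0.
So ω_n = √(7.8K_p) and 2ζω_n = 3.3, giving ζ = 3.3/(2√(7.8K_p)).
Setting ζ = 0.31: √(7.8K_p) = 3.3/(2·0.31) = 5.323, so K_p = 28.33/7.8 = 3.63.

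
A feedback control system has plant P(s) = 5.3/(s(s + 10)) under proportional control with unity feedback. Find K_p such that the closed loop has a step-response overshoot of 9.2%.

K_p = 12.9

From %OS = 100·exp(−πζ/√(1−ζ²)) = 9.2%, ζ = −ln(0.092)/√(π²+ln²(0.092)) = 0.6048.
Characteristic equation s² + 10s + 5.3K_p = 0 gives ζ = 10/(2√(5.3K_p)).
Setting ζ = 0.6048: √(5.3K_p) = 10/(2·0.6048) = 8.267, so K_p = 68.34/5.3 = 12.9.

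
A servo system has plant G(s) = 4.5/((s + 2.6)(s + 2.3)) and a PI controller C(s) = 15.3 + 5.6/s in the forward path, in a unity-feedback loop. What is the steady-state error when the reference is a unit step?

0

The open loop C(s)G(s) has a pole at the origin (type 1), so the static position error constant is infinite and e_ss = 1/(1+∞) = 0.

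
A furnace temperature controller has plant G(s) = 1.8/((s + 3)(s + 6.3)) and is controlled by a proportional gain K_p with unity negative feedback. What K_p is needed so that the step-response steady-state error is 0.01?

K_p = 1040

Steady-state error for a unit step on this type-0 loop is 1/(1 + K_p·G(0)).
G(0) = 0.09524. Require 1/(1 + K_p·0.09524) = 0.01, so 1 + 0.09524·K_p = 100.
K_p = (100 − 1)/0.09524 = 1040.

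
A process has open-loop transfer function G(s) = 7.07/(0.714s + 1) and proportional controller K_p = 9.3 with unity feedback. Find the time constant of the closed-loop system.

Closed loop: T(s) = K_p·G/(1+K_p·G) = 65.75/(0.714s + 1 + 65.75), with pole at s = −(1 + 65.75)/0.714 = −93.49.
Closed-loop time constant τ = 1/93.49 = 0.0107 s.

τ = 0.0107 s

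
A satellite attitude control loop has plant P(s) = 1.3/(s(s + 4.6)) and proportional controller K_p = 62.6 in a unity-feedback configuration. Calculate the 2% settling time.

T_s ≈ 1.74 s

The closed-loop denominator s² + 4.6s + 81.38 gives ω_n = √81.38 = 9.021 and ζ = 4.6/(2ω_n) = 0.255.
2% settling time T_s ≈ 4/(ζω_n) = 4/2.3 = 1.74 s.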